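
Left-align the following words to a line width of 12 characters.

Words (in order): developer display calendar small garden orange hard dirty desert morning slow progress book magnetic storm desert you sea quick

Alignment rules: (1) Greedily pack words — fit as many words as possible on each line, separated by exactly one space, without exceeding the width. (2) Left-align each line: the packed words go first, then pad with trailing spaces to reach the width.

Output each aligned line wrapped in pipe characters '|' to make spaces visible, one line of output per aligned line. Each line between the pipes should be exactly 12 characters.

Line 1: ['developer'] (min_width=9, slack=3)
Line 2: ['display'] (min_width=7, slack=5)
Line 3: ['calendar'] (min_width=8, slack=4)
Line 4: ['small', 'garden'] (min_width=12, slack=0)
Line 5: ['orange', 'hard'] (min_width=11, slack=1)
Line 6: ['dirty', 'desert'] (min_width=12, slack=0)
Line 7: ['morning', 'slow'] (min_width=12, slack=0)
Line 8: ['progress'] (min_width=8, slack=4)
Line 9: ['book'] (min_width=4, slack=8)
Line 10: ['magnetic'] (min_width=8, slack=4)
Line 11: ['storm', 'desert'] (min_width=12, slack=0)
Line 12: ['you', 'sea'] (min_width=7, slack=5)
Line 13: ['quick'] (min_width=5, slack=7)

Answer: |developer   |
|display     |
|calendar    |
|small garden|
|orange hard |
|dirty desert|
|morning slow|
|progress    |
|book        |
|magnetic    |
|storm desert|
|you sea     |
|quick       |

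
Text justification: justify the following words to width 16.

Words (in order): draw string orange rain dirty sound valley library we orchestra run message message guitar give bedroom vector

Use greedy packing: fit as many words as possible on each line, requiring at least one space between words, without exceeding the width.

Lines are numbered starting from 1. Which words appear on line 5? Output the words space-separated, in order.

Answer: we orchestra run

Derivation:
Line 1: ['draw', 'string'] (min_width=11, slack=5)
Line 2: ['orange', 'rain'] (min_width=11, slack=5)
Line 3: ['dirty', 'sound'] (min_width=11, slack=5)
Line 4: ['valley', 'library'] (min_width=14, slack=2)
Line 5: ['we', 'orchestra', 'run'] (min_width=16, slack=0)
Line 6: ['message', 'message'] (min_width=15, slack=1)
Line 7: ['guitar', 'give'] (min_width=11, slack=5)
Line 8: ['bedroom', 'vector'] (min_width=14, slack=2)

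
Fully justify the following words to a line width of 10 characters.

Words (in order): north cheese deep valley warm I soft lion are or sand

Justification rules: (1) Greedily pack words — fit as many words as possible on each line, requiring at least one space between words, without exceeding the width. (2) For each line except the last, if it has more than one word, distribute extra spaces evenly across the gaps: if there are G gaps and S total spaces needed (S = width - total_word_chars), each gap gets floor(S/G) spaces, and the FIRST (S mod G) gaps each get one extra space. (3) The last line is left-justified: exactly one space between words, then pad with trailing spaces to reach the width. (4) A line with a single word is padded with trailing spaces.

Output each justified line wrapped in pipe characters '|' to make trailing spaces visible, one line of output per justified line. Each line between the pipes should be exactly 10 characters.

Line 1: ['north'] (min_width=5, slack=5)
Line 2: ['cheese'] (min_width=6, slack=4)
Line 3: ['deep'] (min_width=4, slack=6)
Line 4: ['valley'] (min_width=6, slack=4)
Line 5: ['warm', 'I'] (min_width=6, slack=4)
Line 6: ['soft', 'lion'] (min_width=9, slack=1)
Line 7: ['are', 'or'] (min_width=6, slack=4)
Line 8: ['sand'] (min_width=4, slack=6)

Answer: |north     |
|cheese    |
|deep      |
|valley    |
|warm     I|
|soft  lion|
|are     or|
|sand      |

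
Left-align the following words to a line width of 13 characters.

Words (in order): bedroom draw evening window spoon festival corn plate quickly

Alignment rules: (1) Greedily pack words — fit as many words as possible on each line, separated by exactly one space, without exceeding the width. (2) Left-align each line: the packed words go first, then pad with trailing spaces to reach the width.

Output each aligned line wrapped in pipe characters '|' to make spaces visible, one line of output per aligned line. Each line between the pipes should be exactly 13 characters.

Answer: |bedroom draw |
|evening      |
|window spoon |
|festival corn|
|plate quickly|

Derivation:
Line 1: ['bedroom', 'draw'] (min_width=12, slack=1)
Line 2: ['evening'] (min_width=7, slack=6)
Line 3: ['window', 'spoon'] (min_width=12, slack=1)
Line 4: ['festival', 'corn'] (min_width=13, slack=0)
Line 5: ['plate', 'quickly'] (min_width=13, slack=0)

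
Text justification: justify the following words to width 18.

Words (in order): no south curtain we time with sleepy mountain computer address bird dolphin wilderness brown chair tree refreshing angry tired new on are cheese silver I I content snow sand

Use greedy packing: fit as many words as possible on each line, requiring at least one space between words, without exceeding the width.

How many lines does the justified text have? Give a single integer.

Line 1: ['no', 'south', 'curtain'] (min_width=16, slack=2)
Line 2: ['we', 'time', 'with'] (min_width=12, slack=6)
Line 3: ['sleepy', 'mountain'] (min_width=15, slack=3)
Line 4: ['computer', 'address'] (min_width=16, slack=2)
Line 5: ['bird', 'dolphin'] (min_width=12, slack=6)
Line 6: ['wilderness', 'brown'] (min_width=16, slack=2)
Line 7: ['chair', 'tree'] (min_width=10, slack=8)
Line 8: ['refreshing', 'angry'] (min_width=16, slack=2)
Line 9: ['tired', 'new', 'on', 'are'] (min_width=16, slack=2)
Line 10: ['cheese', 'silver', 'I', 'I'] (min_width=17, slack=1)
Line 11: ['content', 'snow', 'sand'] (min_width=17, slack=1)
Total lines: 11

Answer: 11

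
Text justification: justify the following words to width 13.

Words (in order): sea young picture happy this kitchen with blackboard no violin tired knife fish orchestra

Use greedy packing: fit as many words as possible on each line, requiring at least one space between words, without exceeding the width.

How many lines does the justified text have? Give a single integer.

Line 1: ['sea', 'young'] (min_width=9, slack=4)
Line 2: ['picture', 'happy'] (min_width=13, slack=0)
Line 3: ['this', 'kitchen'] (min_width=12, slack=1)
Line 4: ['with'] (min_width=4, slack=9)
Line 5: ['blackboard', 'no'] (min_width=13, slack=0)
Line 6: ['violin', 'tired'] (min_width=12, slack=1)
Line 7: ['knife', 'fish'] (min_width=10, slack=3)
Line 8: ['orchestra'] (min_width=9, slack=4)
Total lines: 8

Answer: 8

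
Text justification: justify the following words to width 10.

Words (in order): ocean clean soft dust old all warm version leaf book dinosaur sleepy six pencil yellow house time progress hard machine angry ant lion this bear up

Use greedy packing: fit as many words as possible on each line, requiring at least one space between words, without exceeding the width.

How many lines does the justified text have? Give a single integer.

Answer: 17

Derivation:
Line 1: ['ocean'] (min_width=5, slack=5)
Line 2: ['clean', 'soft'] (min_width=10, slack=0)
Line 3: ['dust', 'old'] (min_width=8, slack=2)
Line 4: ['all', 'warm'] (min_width=8, slack=2)
Line 5: ['version'] (min_width=7, slack=3)
Line 6: ['leaf', 'book'] (min_width=9, slack=1)
Line 7: ['dinosaur'] (min_width=8, slack=2)
Line 8: ['sleepy', 'six'] (min_width=10, slack=0)
Line 9: ['pencil'] (min_width=6, slack=4)
Line 10: ['yellow'] (min_width=6, slack=4)
Line 11: ['house', 'time'] (min_width=10, slack=0)
Line 12: ['progress'] (min_width=8, slack=2)
Line 13: ['hard'] (min_width=4, slack=6)
Line 14: ['machine'] (min_width=7, slack=3)
Line 15: ['angry', 'ant'] (min_width=9, slack=1)
Line 16: ['lion', 'this'] (min_width=9, slack=1)
Line 17: ['bear', 'up'] (min_width=7, slack=3)
Total lines: 17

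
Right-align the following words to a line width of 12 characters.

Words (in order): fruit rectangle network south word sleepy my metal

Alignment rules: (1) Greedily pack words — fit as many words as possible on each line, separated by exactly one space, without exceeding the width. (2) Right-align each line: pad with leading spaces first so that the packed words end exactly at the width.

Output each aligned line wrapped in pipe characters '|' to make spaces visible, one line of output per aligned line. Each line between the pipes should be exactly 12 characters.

Line 1: ['fruit'] (min_width=5, slack=7)
Line 2: ['rectangle'] (min_width=9, slack=3)
Line 3: ['network'] (min_width=7, slack=5)
Line 4: ['south', 'word'] (min_width=10, slack=2)
Line 5: ['sleepy', 'my'] (min_width=9, slack=3)
Line 6: ['metal'] (min_width=5, slack=7)

Answer: |       fruit|
|   rectangle|
|     network|
|  south word|
|   sleepy my|
|       metal|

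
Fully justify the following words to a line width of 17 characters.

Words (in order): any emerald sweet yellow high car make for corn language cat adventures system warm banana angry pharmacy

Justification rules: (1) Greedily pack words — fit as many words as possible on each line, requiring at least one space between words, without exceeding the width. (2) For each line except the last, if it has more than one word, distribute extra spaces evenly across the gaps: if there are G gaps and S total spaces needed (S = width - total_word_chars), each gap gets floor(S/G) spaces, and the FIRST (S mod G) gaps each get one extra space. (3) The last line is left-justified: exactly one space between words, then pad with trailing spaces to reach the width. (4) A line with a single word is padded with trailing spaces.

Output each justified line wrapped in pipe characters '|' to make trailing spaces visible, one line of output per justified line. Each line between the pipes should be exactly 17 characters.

Answer: |any emerald sweet|
|yellow  high  car|
|make   for   corn|
|language      cat|
|adventures system|
|warm banana angry|
|pharmacy         |

Derivation:
Line 1: ['any', 'emerald', 'sweet'] (min_width=17, slack=0)
Line 2: ['yellow', 'high', 'car'] (min_width=15, slack=2)
Line 3: ['make', 'for', 'corn'] (min_width=13, slack=4)
Line 4: ['language', 'cat'] (min_width=12, slack=5)
Line 5: ['adventures', 'system'] (min_width=17, slack=0)
Line 6: ['warm', 'banana', 'angry'] (min_width=17, slack=0)
Line 7: ['pharmacy'] (min_width=8, slack=9)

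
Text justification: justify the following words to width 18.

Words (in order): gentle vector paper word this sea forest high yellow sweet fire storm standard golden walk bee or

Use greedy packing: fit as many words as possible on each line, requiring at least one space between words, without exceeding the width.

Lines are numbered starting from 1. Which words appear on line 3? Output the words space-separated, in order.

Line 1: ['gentle', 'vector'] (min_width=13, slack=5)
Line 2: ['paper', 'word', 'this'] (min_width=15, slack=3)
Line 3: ['sea', 'forest', 'high'] (min_width=15, slack=3)
Line 4: ['yellow', 'sweet', 'fire'] (min_width=17, slack=1)
Line 5: ['storm', 'standard'] (min_width=14, slack=4)
Line 6: ['golden', 'walk', 'bee', 'or'] (min_width=18, slack=0)

Answer: sea forest high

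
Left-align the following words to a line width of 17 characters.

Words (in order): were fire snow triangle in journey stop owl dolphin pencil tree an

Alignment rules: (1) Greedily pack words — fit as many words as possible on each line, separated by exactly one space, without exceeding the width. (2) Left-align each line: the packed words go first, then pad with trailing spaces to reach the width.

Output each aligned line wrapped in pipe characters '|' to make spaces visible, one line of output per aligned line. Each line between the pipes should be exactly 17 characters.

Line 1: ['were', 'fire', 'snow'] (min_width=14, slack=3)
Line 2: ['triangle', 'in'] (min_width=11, slack=6)
Line 3: ['journey', 'stop', 'owl'] (min_width=16, slack=1)
Line 4: ['dolphin', 'pencil'] (min_width=14, slack=3)
Line 5: ['tree', 'an'] (min_width=7, slack=10)

Answer: |were fire snow   |
|triangle in      |
|journey stop owl |
|dolphin pencil   |
|tree an          |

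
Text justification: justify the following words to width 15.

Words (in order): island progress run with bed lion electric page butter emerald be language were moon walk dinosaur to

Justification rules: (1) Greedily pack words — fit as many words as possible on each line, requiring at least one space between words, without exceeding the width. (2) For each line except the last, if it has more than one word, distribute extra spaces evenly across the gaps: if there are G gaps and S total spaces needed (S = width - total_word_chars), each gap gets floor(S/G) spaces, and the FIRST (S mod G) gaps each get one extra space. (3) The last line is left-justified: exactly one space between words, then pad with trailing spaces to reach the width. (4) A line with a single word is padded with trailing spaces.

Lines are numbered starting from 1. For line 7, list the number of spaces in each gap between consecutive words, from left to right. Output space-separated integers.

Line 1: ['island', 'progress'] (min_width=15, slack=0)
Line 2: ['run', 'with', 'bed'] (min_width=12, slack=3)
Line 3: ['lion', 'electric'] (min_width=13, slack=2)
Line 4: ['page', 'butter'] (min_width=11, slack=4)
Line 5: ['emerald', 'be'] (min_width=10, slack=5)
Line 6: ['language', 'were'] (min_width=13, slack=2)
Line 7: ['moon', 'walk'] (min_width=9, slack=6)
Line 8: ['dinosaur', 'to'] (min_width=11, slack=4)

Answer: 7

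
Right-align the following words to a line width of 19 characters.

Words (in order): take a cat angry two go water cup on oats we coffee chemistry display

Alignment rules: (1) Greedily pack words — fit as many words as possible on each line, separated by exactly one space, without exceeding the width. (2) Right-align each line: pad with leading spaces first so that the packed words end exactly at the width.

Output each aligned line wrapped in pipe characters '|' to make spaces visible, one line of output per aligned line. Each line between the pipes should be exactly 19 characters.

Line 1: ['take', 'a', 'cat', 'angry'] (min_width=16, slack=3)
Line 2: ['two', 'go', 'water', 'cup', 'on'] (min_width=19, slack=0)
Line 3: ['oats', 'we', 'coffee'] (min_width=14, slack=5)
Line 4: ['chemistry', 'display'] (min_width=17, slack=2)

Answer: |   take a cat angry|
|two go water cup on|
|     oats we coffee|
|  chemistry display|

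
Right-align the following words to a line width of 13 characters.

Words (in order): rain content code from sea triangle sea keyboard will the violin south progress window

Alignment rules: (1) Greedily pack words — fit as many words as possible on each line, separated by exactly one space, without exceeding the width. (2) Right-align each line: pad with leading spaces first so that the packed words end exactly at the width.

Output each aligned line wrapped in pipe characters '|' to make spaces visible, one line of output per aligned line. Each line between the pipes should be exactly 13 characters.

Answer: | rain content|
|code from sea|
| triangle sea|
|keyboard will|
|   the violin|
|        south|
|     progress|
|       window|

Derivation:
Line 1: ['rain', 'content'] (min_width=12, slack=1)
Line 2: ['code', 'from', 'sea'] (min_width=13, slack=0)
Line 3: ['triangle', 'sea'] (min_width=12, slack=1)
Line 4: ['keyboard', 'will'] (min_width=13, slack=0)
Line 5: ['the', 'violin'] (min_width=10, slack=3)
Line 6: ['south'] (min_width=5, slack=8)
Line 7: ['progress'] (min_width=8, slack=5)
Line 8: ['window'] (min_width=6, slack=7)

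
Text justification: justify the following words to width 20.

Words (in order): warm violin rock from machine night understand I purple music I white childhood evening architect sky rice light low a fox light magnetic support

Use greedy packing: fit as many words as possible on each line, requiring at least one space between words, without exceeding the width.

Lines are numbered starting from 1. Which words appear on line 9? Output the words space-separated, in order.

Line 1: ['warm', 'violin', 'rock'] (min_width=16, slack=4)
Line 2: ['from', 'machine', 'night'] (min_width=18, slack=2)
Line 3: ['understand', 'I', 'purple'] (min_width=19, slack=1)
Line 4: ['music', 'I', 'white'] (min_width=13, slack=7)
Line 5: ['childhood', 'evening'] (min_width=17, slack=3)
Line 6: ['architect', 'sky', 'rice'] (min_width=18, slack=2)
Line 7: ['light', 'low', 'a', 'fox'] (min_width=15, slack=5)
Line 8: ['light', 'magnetic'] (min_width=14, slack=6)
Line 9: ['support'] (min_width=7, slack=13)

Answer: support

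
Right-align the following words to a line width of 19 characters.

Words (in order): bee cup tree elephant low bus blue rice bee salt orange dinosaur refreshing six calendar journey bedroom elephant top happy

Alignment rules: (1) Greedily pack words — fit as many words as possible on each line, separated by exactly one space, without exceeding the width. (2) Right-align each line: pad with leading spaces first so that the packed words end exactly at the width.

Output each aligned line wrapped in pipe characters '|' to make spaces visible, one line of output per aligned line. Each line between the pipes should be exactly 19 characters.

Answer: |       bee cup tree|
|   elephant low bus|
| blue rice bee salt|
|    orange dinosaur|
|     refreshing six|
|   calendar journey|
|   bedroom elephant|
|          top happy|

Derivation:
Line 1: ['bee', 'cup', 'tree'] (min_width=12, slack=7)
Line 2: ['elephant', 'low', 'bus'] (min_width=16, slack=3)
Line 3: ['blue', 'rice', 'bee', 'salt'] (min_width=18, slack=1)
Line 4: ['orange', 'dinosaur'] (min_width=15, slack=4)
Line 5: ['refreshing', 'six'] (min_width=14, slack=5)
Line 6: ['calendar', 'journey'] (min_width=16, slack=3)
Line 7: ['bedroom', 'elephant'] (min_width=16, slack=3)
Line 8: ['top', 'happy'] (min_width=9, slack=10)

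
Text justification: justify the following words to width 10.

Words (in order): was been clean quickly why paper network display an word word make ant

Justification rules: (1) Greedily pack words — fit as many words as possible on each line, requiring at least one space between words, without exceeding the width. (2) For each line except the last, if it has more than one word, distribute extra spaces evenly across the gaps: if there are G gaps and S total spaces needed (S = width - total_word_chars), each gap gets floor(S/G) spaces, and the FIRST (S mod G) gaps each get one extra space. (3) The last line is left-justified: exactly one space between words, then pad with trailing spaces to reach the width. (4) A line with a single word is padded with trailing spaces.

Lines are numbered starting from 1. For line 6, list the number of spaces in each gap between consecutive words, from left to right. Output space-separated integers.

Answer: 1

Derivation:
Line 1: ['was', 'been'] (min_width=8, slack=2)
Line 2: ['clean'] (min_width=5, slack=5)
Line 3: ['quickly'] (min_width=7, slack=3)
Line 4: ['why', 'paper'] (min_width=9, slack=1)
Line 5: ['network'] (min_width=7, slack=3)
Line 6: ['display', 'an'] (min_width=10, slack=0)
Line 7: ['word', 'word'] (min_width=9, slack=1)
Line 8: ['make', 'ant'] (min_width=8, slack=2)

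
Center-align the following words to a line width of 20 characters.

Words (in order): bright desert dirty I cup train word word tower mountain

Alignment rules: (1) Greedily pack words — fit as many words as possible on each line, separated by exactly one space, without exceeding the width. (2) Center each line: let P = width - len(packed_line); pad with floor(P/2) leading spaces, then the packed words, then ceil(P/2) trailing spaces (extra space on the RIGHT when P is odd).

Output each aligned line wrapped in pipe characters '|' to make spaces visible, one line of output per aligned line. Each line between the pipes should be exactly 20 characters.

Line 1: ['bright', 'desert', 'dirty'] (min_width=19, slack=1)
Line 2: ['I', 'cup', 'train', 'word'] (min_width=16, slack=4)
Line 3: ['word', 'tower', 'mountain'] (min_width=19, slack=1)

Answer: |bright desert dirty |
|  I cup train word  |
|word tower mountain |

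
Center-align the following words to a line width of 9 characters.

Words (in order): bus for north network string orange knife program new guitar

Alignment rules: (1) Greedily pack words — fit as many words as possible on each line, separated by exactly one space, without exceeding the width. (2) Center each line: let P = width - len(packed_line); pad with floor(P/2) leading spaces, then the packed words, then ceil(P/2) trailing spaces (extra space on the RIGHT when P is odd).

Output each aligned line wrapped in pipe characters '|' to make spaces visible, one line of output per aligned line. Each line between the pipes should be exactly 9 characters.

Line 1: ['bus', 'for'] (min_width=7, slack=2)
Line 2: ['north'] (min_width=5, slack=4)
Line 3: ['network'] (min_width=7, slack=2)
Line 4: ['string'] (min_width=6, slack=3)
Line 5: ['orange'] (min_width=6, slack=3)
Line 6: ['knife'] (min_width=5, slack=4)
Line 7: ['program'] (min_width=7, slack=2)
Line 8: ['new'] (min_width=3, slack=6)
Line 9: ['guitar'] (min_width=6, slack=3)

Answer: | bus for |
|  north  |
| network |
| string  |
| orange  |
|  knife  |
| program |
|   new   |
| guitar  |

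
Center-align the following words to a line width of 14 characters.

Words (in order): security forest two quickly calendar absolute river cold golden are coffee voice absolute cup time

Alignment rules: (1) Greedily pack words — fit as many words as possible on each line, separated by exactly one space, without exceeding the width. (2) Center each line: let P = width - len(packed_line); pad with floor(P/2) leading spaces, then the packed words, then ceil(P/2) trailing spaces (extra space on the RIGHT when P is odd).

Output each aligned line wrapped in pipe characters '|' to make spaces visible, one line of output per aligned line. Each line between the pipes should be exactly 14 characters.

Line 1: ['security'] (min_width=8, slack=6)
Line 2: ['forest', 'two'] (min_width=10, slack=4)
Line 3: ['quickly'] (min_width=7, slack=7)
Line 4: ['calendar'] (min_width=8, slack=6)
Line 5: ['absolute', 'river'] (min_width=14, slack=0)
Line 6: ['cold', 'golden'] (min_width=11, slack=3)
Line 7: ['are', 'coffee'] (min_width=10, slack=4)
Line 8: ['voice', 'absolute'] (min_width=14, slack=0)
Line 9: ['cup', 'time'] (min_width=8, slack=6)

Answer: |   security   |
|  forest two  |
|   quickly    |
|   calendar   |
|absolute river|
| cold golden  |
|  are coffee  |
|voice absolute|
|   cup time   |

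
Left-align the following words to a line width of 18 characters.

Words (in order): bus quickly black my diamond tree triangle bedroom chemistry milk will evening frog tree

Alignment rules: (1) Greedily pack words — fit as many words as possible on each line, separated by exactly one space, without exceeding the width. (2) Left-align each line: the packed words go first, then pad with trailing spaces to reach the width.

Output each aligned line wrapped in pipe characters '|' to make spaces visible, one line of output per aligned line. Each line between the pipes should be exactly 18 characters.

Line 1: ['bus', 'quickly', 'black'] (min_width=17, slack=1)
Line 2: ['my', 'diamond', 'tree'] (min_width=15, slack=3)
Line 3: ['triangle', 'bedroom'] (min_width=16, slack=2)
Line 4: ['chemistry', 'milk'] (min_width=14, slack=4)
Line 5: ['will', 'evening', 'frog'] (min_width=17, slack=1)
Line 6: ['tree'] (min_width=4, slack=14)

Answer: |bus quickly black |
|my diamond tree   |
|triangle bedroom  |
|chemistry milk    |
|will evening frog |
|tree              |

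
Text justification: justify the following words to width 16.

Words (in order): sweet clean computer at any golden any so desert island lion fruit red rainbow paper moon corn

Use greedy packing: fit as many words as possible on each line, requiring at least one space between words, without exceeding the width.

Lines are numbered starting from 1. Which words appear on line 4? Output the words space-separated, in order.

Answer: desert island

Derivation:
Line 1: ['sweet', 'clean'] (min_width=11, slack=5)
Line 2: ['computer', 'at', 'any'] (min_width=15, slack=1)
Line 3: ['golden', 'any', 'so'] (min_width=13, slack=3)
Line 4: ['desert', 'island'] (min_width=13, slack=3)
Line 5: ['lion', 'fruit', 'red'] (min_width=14, slack=2)
Line 6: ['rainbow', 'paper'] (min_width=13, slack=3)
Line 7: ['moon', 'corn'] (min_width=9, slack=7)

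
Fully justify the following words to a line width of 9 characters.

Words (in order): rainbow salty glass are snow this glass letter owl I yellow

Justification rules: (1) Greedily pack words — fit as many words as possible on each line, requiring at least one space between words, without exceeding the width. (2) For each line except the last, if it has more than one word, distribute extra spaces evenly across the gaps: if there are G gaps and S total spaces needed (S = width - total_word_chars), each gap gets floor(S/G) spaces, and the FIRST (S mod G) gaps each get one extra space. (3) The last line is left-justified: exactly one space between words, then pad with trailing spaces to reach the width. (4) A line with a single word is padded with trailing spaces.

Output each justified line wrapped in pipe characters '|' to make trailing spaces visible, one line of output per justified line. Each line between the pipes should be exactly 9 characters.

Answer: |rainbow  |
|salty    |
|glass are|
|snow this|
|glass    |
|letter   |
|owl     I|
|yellow   |

Derivation:
Line 1: ['rainbow'] (min_width=7, slack=2)
Line 2: ['salty'] (min_width=5, slack=4)
Line 3: ['glass', 'are'] (min_width=9, slack=0)
Line 4: ['snow', 'this'] (min_width=9, slack=0)
Line 5: ['glass'] (min_width=5, slack=4)
Line 6: ['letter'] (min_width=6, slack=3)
Line 7: ['owl', 'I'] (min_width=5, slack=4)
Line 8: ['yellow'] (min_width=6, slack=3)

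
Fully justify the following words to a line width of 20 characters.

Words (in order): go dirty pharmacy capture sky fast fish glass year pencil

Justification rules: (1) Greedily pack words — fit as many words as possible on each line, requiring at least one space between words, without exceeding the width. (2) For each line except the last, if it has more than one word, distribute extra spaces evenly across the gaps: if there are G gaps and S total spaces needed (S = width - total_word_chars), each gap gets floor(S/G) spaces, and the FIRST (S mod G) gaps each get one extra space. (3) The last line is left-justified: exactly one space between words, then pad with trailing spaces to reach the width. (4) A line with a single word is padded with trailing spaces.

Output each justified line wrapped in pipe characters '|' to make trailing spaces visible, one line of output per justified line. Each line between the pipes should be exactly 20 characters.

Line 1: ['go', 'dirty', 'pharmacy'] (min_width=17, slack=3)
Line 2: ['capture', 'sky', 'fast'] (min_width=16, slack=4)
Line 3: ['fish', 'glass', 'year'] (min_width=15, slack=5)
Line 4: ['pencil'] (min_width=6, slack=14)

Answer: |go   dirty  pharmacy|
|capture   sky   fast|
|fish    glass   year|
|pencil              |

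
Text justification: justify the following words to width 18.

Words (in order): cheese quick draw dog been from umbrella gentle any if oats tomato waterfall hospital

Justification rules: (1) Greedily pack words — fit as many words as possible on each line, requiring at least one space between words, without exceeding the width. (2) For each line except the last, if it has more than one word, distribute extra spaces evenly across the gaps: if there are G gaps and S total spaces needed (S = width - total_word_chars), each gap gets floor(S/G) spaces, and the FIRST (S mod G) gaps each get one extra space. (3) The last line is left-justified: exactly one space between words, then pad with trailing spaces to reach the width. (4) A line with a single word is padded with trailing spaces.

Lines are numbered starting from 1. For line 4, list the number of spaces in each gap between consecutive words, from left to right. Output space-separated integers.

Answer: 1 1 1

Derivation:
Line 1: ['cheese', 'quick', 'draw'] (min_width=17, slack=1)
Line 2: ['dog', 'been', 'from'] (min_width=13, slack=5)
Line 3: ['umbrella', 'gentle'] (min_width=15, slack=3)
Line 4: ['any', 'if', 'oats', 'tomato'] (min_width=18, slack=0)
Line 5: ['waterfall', 'hospital'] (min_width=18, slack=0)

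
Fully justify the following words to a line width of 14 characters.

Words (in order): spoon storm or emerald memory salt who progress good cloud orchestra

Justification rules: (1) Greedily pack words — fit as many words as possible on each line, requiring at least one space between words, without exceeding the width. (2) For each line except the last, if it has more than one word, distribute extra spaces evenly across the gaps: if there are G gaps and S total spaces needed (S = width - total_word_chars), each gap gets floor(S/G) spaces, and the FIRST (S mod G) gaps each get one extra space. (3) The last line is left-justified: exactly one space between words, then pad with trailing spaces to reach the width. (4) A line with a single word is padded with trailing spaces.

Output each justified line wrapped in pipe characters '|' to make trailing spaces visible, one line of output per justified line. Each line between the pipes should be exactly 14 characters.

Answer: |spoon storm or|
|emerald memory|
|salt       who|
|progress  good|
|cloud         |
|orchestra     |

Derivation:
Line 1: ['spoon', 'storm', 'or'] (min_width=14, slack=0)
Line 2: ['emerald', 'memory'] (min_width=14, slack=0)
Line 3: ['salt', 'who'] (min_width=8, slack=6)
Line 4: ['progress', 'good'] (min_width=13, slack=1)
Line 5: ['cloud'] (min_width=5, slack=9)
Line 6: ['orchestra'] (min_width=9, slack=5)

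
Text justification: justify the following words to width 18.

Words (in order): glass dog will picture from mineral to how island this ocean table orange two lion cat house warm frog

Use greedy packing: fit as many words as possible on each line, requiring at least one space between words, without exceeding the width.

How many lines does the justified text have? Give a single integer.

Answer: 7

Derivation:
Line 1: ['glass', 'dog', 'will'] (min_width=14, slack=4)
Line 2: ['picture', 'from'] (min_width=12, slack=6)
Line 3: ['mineral', 'to', 'how'] (min_width=14, slack=4)
Line 4: ['island', 'this', 'ocean'] (min_width=17, slack=1)
Line 5: ['table', 'orange', 'two'] (min_width=16, slack=2)
Line 6: ['lion', 'cat', 'house'] (min_width=14, slack=4)
Line 7: ['warm', 'frog'] (min_width=9, slack=9)
Total lines: 7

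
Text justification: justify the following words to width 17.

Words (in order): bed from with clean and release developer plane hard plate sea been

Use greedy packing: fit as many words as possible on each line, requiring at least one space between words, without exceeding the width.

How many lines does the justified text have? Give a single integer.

Line 1: ['bed', 'from', 'with'] (min_width=13, slack=4)
Line 2: ['clean', 'and', 'release'] (min_width=17, slack=0)
Line 3: ['developer', 'plane'] (min_width=15, slack=2)
Line 4: ['hard', 'plate', 'sea'] (min_width=14, slack=3)
Line 5: ['been'] (min_width=4, slack=13)
Total lines: 5

Answer: 5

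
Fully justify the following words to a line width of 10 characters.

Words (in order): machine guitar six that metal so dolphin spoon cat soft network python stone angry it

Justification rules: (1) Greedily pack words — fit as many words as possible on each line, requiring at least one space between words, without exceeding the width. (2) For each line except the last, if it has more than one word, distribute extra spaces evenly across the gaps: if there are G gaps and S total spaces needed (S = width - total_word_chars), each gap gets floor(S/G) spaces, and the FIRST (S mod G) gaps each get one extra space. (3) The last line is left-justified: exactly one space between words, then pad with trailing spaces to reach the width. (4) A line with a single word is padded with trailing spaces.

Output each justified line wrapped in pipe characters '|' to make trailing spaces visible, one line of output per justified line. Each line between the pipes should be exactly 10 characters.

Line 1: ['machine'] (min_width=7, slack=3)
Line 2: ['guitar', 'six'] (min_width=10, slack=0)
Line 3: ['that', 'metal'] (min_width=10, slack=0)
Line 4: ['so', 'dolphin'] (min_width=10, slack=0)
Line 5: ['spoon', 'cat'] (min_width=9, slack=1)
Line 6: ['soft'] (min_width=4, slack=6)
Line 7: ['network'] (min_width=7, slack=3)
Line 8: ['python'] (min_width=6, slack=4)
Line 9: ['stone'] (min_width=5, slack=5)
Line 10: ['angry', 'it'] (min_width=8, slack=2)

Answer: |machine   |
|guitar six|
|that metal|
|so dolphin|
|spoon  cat|
|soft      |
|network   |
|python    |
|stone     |
|angry it  |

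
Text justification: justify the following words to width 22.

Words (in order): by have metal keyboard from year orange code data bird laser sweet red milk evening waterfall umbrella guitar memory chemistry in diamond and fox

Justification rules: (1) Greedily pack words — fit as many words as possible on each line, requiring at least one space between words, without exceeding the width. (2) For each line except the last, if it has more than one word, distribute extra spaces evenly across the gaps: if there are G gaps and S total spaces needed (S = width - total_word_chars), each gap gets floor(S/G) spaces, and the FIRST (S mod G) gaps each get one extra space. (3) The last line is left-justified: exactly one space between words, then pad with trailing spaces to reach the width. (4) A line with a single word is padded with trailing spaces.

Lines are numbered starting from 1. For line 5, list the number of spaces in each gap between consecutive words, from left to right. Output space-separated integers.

Answer: 5

Derivation:
Line 1: ['by', 'have', 'metal', 'keyboard'] (min_width=22, slack=0)
Line 2: ['from', 'year', 'orange', 'code'] (min_width=21, slack=1)
Line 3: ['data', 'bird', 'laser', 'sweet'] (min_width=21, slack=1)
Line 4: ['red', 'milk', 'evening'] (min_width=16, slack=6)
Line 5: ['waterfall', 'umbrella'] (min_width=18, slack=4)
Line 6: ['guitar', 'memory'] (min_width=13, slack=9)
Line 7: ['chemistry', 'in', 'diamond'] (min_width=20, slack=2)
Line 8: ['and', 'fox'] (min_width=7, slack=15)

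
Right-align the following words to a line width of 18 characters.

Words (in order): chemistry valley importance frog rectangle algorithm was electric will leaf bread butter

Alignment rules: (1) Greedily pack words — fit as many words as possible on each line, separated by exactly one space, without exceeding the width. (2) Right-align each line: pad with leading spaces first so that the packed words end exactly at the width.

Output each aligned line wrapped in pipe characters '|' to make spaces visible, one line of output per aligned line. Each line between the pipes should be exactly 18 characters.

Answer: |  chemistry valley|
|   importance frog|
|         rectangle|
|     algorithm was|
|electric will leaf|
|      bread butter|

Derivation:
Line 1: ['chemistry', 'valley'] (min_width=16, slack=2)
Line 2: ['importance', 'frog'] (min_width=15, slack=3)
Line 3: ['rectangle'] (min_width=9, slack=9)
Line 4: ['algorithm', 'was'] (min_width=13, slack=5)
Line 5: ['electric', 'will', 'leaf'] (min_width=18, slack=0)
Line 6: ['bread', 'butter'] (min_width=12, slack=6)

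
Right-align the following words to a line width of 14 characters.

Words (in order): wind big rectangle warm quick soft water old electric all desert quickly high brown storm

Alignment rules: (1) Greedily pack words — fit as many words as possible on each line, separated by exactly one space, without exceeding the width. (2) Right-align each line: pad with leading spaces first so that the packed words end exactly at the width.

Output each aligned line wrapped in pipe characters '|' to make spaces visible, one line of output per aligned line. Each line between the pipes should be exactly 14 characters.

Line 1: ['wind', 'big'] (min_width=8, slack=6)
Line 2: ['rectangle', 'warm'] (min_width=14, slack=0)
Line 3: ['quick', 'soft'] (min_width=10, slack=4)
Line 4: ['water', 'old'] (min_width=9, slack=5)
Line 5: ['electric', 'all'] (min_width=12, slack=2)
Line 6: ['desert', 'quickly'] (min_width=14, slack=0)
Line 7: ['high', 'brown'] (min_width=10, slack=4)
Line 8: ['storm'] (min_width=5, slack=9)

Answer: |      wind big|
|rectangle warm|
|    quick soft|
|     water old|
|  electric all|
|desert quickly|
|    high brown|
|         storm|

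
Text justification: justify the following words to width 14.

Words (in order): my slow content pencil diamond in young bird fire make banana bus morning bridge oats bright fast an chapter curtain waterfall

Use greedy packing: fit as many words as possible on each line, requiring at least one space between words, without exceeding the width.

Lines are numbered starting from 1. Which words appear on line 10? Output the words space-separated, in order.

Answer: chapter

Derivation:
Line 1: ['my', 'slow'] (min_width=7, slack=7)
Line 2: ['content', 'pencil'] (min_width=14, slack=0)
Line 3: ['diamond', 'in'] (min_width=10, slack=4)
Line 4: ['young', 'bird'] (min_width=10, slack=4)
Line 5: ['fire', 'make'] (min_width=9, slack=5)
Line 6: ['banana', 'bus'] (min_width=10, slack=4)
Line 7: ['morning', 'bridge'] (min_width=14, slack=0)
Line 8: ['oats', 'bright'] (min_width=11, slack=3)
Line 9: ['fast', 'an'] (min_width=7, slack=7)
Line 10: ['chapter'] (min_width=7, slack=7)
Line 11: ['curtain'] (min_width=7, slack=7)
Line 12: ['waterfall'] (min_width=9, slack=5)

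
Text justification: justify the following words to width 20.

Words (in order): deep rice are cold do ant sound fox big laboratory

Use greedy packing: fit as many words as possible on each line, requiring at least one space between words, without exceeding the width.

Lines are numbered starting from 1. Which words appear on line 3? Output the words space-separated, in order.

Answer: laboratory

Derivation:
Line 1: ['deep', 'rice', 'are', 'cold'] (min_width=18, slack=2)
Line 2: ['do', 'ant', 'sound', 'fox', 'big'] (min_width=20, slack=0)
Line 3: ['laboratory'] (min_width=10, slack=10)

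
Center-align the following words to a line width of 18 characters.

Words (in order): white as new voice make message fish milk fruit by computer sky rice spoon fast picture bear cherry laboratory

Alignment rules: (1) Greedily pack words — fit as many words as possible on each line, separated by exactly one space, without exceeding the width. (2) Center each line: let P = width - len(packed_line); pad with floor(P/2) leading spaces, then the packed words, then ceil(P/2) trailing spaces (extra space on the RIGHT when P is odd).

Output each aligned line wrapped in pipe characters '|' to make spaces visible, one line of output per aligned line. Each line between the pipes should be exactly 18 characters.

Line 1: ['white', 'as', 'new', 'voice'] (min_width=18, slack=0)
Line 2: ['make', 'message', 'fish'] (min_width=17, slack=1)
Line 3: ['milk', 'fruit', 'by'] (min_width=13, slack=5)
Line 4: ['computer', 'sky', 'rice'] (min_width=17, slack=1)
Line 5: ['spoon', 'fast', 'picture'] (min_width=18, slack=0)
Line 6: ['bear', 'cherry'] (min_width=11, slack=7)
Line 7: ['laboratory'] (min_width=10, slack=8)

Answer: |white as new voice|
|make message fish |
|  milk fruit by   |
|computer sky rice |
|spoon fast picture|
|   bear cherry    |
|    laboratory    |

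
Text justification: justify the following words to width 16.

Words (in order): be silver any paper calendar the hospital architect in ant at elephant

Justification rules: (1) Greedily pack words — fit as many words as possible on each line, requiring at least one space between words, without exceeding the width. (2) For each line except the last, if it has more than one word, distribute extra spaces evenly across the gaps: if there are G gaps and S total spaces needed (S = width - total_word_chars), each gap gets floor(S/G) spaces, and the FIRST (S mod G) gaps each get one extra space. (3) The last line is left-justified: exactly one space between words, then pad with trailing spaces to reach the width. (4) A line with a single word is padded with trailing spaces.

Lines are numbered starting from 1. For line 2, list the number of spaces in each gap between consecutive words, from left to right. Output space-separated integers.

Line 1: ['be', 'silver', 'any'] (min_width=13, slack=3)
Line 2: ['paper', 'calendar'] (min_width=14, slack=2)
Line 3: ['the', 'hospital'] (min_width=12, slack=4)
Line 4: ['architect', 'in', 'ant'] (min_width=16, slack=0)
Line 5: ['at', 'elephant'] (min_width=11, slack=5)

Answer: 3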